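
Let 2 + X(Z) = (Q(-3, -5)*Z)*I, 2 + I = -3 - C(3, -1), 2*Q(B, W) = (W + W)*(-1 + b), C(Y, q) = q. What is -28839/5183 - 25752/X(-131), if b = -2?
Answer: -180044739/20364007 ≈ -8.8413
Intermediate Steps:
Q(B, W) = -3*W (Q(B, W) = ((W + W)*(-1 - 2))/2 = ((2*W)*(-3))/2 = (-6*W)/2 = -3*W)
I = -4 (I = -2 + (-3 - 1*(-1)) = -2 + (-3 + 1) = -2 - 2 = -4)
X(Z) = -2 - 60*Z (X(Z) = -2 + ((-3*(-5))*Z)*(-4) = -2 + (15*Z)*(-4) = -2 - 60*Z)
-28839/5183 - 25752/X(-131) = -28839/5183 - 25752/(-2 - 60*(-131)) = -28839*1/5183 - 25752/(-2 + 7860) = -28839/5183 - 25752/7858 = -28839/5183 - 25752*1/7858 = -28839/5183 - 12876/3929 = -180044739/20364007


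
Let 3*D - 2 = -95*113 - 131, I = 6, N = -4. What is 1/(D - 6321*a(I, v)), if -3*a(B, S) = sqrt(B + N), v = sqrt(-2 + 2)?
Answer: -2328/2722601 - 387*sqrt(2)/777886 ≈ -0.0015586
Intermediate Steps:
v = 0 (v = sqrt(0) = 0)
a(B, S) = -sqrt(-4 + B)/3 (a(B, S) = -sqrt(B - 4)/3 = -sqrt(-4 + B)/3)
D = -10864/3 (D = 2/3 + (-95*113 - 131)/3 = 2/3 + (-10735 - 131)/3 = 2/3 + (1/3)*(-10866) = 2/3 - 3622 = -10864/3 ≈ -3621.3)
1/(D - 6321*a(I, v)) = 1/(-10864/3 - (-2107)*sqrt(-4 + 6)) = 1/(-10864/3 - (-2107)*sqrt(2)) = 1/(-10864/3 + 2107*sqrt(2))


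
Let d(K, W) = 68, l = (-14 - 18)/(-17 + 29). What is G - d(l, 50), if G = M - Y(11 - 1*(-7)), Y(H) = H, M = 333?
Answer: 247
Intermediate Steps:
l = -8/3 (l = -32/12 = -32*1/12 = -8/3 ≈ -2.6667)
G = 315 (G = 333 - (11 - 1*(-7)) = 333 - (11 + 7) = 333 - 1*18 = 333 - 18 = 315)
G - d(l, 50) = 315 - 1*68 = 315 - 68 = 247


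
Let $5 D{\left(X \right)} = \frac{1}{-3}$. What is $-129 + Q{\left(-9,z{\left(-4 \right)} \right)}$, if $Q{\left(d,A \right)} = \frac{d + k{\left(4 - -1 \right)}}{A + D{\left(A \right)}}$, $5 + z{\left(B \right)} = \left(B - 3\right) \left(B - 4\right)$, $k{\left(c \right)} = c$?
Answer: $- \frac{24654}{191} \approx -129.08$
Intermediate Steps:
$D{\left(X \right)} = - \frac{1}{15}$ ($D{\left(X \right)} = \frac{1}{5 \left(-3\right)} = \frac{1}{5} \left(- \frac{1}{3}\right) = - \frac{1}{15}$)
$z{\left(B \right)} = -5 + \left(-4 + B\right) \left(-3 + B\right)$ ($z{\left(B \right)} = -5 + \left(B - 3\right) \left(B - 4\right) = -5 + \left(-3 + B\right) \left(-4 + B\right) = -5 + \left(-4 + B\right) \left(-3 + B\right)$)
$Q{\left(d,A \right)} = \frac{5 + d}{- \frac{1}{15} + A}$ ($Q{\left(d,A \right)} = \frac{d + \left(4 - -1\right)}{A - \frac{1}{15}} = \frac{d + \left(4 + 1\right)}{- \frac{1}{15} + A} = \frac{d + 5}{- \frac{1}{15} + A} = \frac{5 + d}{- \frac{1}{15} + A}$)
$-129 + Q{\left(-9,z{\left(-4 \right)} \right)} = -129 + \frac{15 \left(5 - 9\right)}{-1 + 15 \left(7 + \left(-4\right)^{2} - -28\right)} = -129 + 15 \frac{1}{-1 + 15 \left(7 + 16 + 28\right)} \left(-4\right) = -129 + 15 \frac{1}{-1 + 15 \cdot 51} \left(-4\right) = -129 + 15 \frac{1}{-1 + 765} \left(-4\right) = -129 + 15 \cdot \frac{1}{764} \left(-4\right) = -129 - \frac{15}{191} = - \frac{24654}{191}$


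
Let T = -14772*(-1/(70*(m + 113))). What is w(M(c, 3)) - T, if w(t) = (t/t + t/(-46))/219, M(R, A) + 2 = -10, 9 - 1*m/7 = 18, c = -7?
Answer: -18576266/4407375 ≈ -4.2148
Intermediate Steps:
m = -63 (m = 63 - 7*18 = 63 - 126 = -63)
M(R, A) = -12 (M(R, A) = -2 - 10 = -12)
T = 3693/875 (T = -14772*(-1/(70*(-63 + 113))) = -14772/((-70*50)) = -14772/(-3500) = -14772*(-1/3500) = 3693/875 ≈ 4.2206)
w(t) = 1/219 - t/10074 (w(t) = (1 + t*(-1/46))*(1/219) = (1 - t/46)*(1/219) = 1/219 - t/10074)
w(M(c, 3)) - T = (1/219 - 1/10074*(-12)) - 1*3693/875 = (1/219 + 2/1679) - 3693/875 = 29/5037 - 3693/875 = -18576266/4407375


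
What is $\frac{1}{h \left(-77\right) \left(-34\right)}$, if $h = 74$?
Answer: $\frac{1}{193732} \approx 5.1618 \cdot 10^{-6}$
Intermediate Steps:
$\frac{1}{h \left(-77\right) \left(-34\right)} = \frac{1}{74 \left(-77\right) \left(-34\right)} = \frac{1}{\left(-5698\right) \left(-34\right)} = \frac{1}{193732}$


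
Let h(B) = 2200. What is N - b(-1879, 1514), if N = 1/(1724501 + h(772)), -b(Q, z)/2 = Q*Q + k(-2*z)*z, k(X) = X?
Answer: -3639025810901/1726701 ≈ -2.1075e+6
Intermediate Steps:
b(Q, z) = -2*Q**2 + 4*z**2 (b(Q, z) = -2*(Q*Q + (-2*z)*z) = -2*(Q**2 - 2*z**2) = -2*Q**2 + 4*z**2)
N = 1/1726701 (N = 1/(1724501 + 2200) = 1/1726701 ≈ 5.7914e-7)
N - b(-1879, 1514) = 1/1726701 - (-2*(-1879)**2 + 4*1514**2) = 1/1726701 - (-2*3530641 + 4*2292196) = 1/1726701 - (-7061282 + 9168784) = 1/1726701 - 1*2107502 = 1/1726701 - 2107502 = -3639025810901/1726701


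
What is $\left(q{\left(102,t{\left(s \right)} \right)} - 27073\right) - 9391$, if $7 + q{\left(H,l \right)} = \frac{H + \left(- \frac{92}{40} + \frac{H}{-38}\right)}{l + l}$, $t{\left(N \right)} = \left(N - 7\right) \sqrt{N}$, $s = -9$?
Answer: $-36471 + \frac{18433 i}{18240} \approx -36471.0 + 1.0106 i$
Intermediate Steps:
$t{\left(N \right)} = \sqrt{N} \left(-7 + N\right)$ ($t{\left(N \right)} = \left(-7 + N\right) \sqrt{N} = \sqrt{N} \left(-7 + N\right)$)
$q{\left(H,l \right)} = -7 + \frac{- \frac{23}{10} + \frac{37 H}{38}}{2 l}$ ($q{\left(H,l \right)} = -7 + \frac{H + \left(- \frac{92}{40} + \frac{H}{-38}\right)}{l + l} = -7 + \frac{H + \left(\left(-92\right) \frac{1}{40} + H \left(- \frac{1}{38}\right)\right)}{2 l} = -7 + \left(H - \left(\frac{23}{10} + \frac{H}{38}\right)\right) \frac{1}{2 l} = -7 + \left(- \frac{23}{10} + \frac{37 H}{38}\right) \frac{1}{2 l} = -7 + \frac{- \frac{23}{10} + \frac{37 H}{38}}{2 l}$)
$\left(q{\left(102,t{\left(s \right)} \right)} - 27073\right) - 9391 = \left(\frac{-437 - 2660 \sqrt{-9} \left(-7 - 9\right) + 185 \cdot 102}{380 \sqrt{-9} \left(-7 - 9\right)} - 27073\right) - 9391 = \left(\frac{-437 - 2660 \cdot 3 i \left(-16\right) + 18870}{380 \cdot 3 i \left(-16\right)} - 27073\right) - 9391 = \left(\frac{-437 - 2660 \left(- 48 i\right) + 18870}{380 \left(- 48 i\right)} - 27073\right) - 9391 = \left(\frac{\frac{i}{48} \left(-437 + 127680 i + 18870\right)}{380} - 27073\right) - 9391 = \left(\frac{\frac{i}{48} \left(18433 + 127680 i\right)}{380} - 27073\right) - 9391 = \left(\frac{i \left(18433 + 127680 i\right)}{18240} - 27073\right) - 9391 = \left(-27073 + \frac{i \left(18433 + 127680 i\right)}{18240}\right) - 9391 = -36464 + \frac{i \left(18433 + 127680 i\right)}{18240}$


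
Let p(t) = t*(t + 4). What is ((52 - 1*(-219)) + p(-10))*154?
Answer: 50974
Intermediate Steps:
p(t) = t*(4 + t)
((52 - 1*(-219)) + p(-10))*154 = ((52 - 1*(-219)) - 10*(4 - 10))*154 = ((52 + 219) - 10*(-6))*154 = (271 + 60)*154 = 331*154 = 50974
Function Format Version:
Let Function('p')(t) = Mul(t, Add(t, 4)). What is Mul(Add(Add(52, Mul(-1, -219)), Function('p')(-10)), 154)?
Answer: 50974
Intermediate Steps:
Function('p')(t) = Mul(t, Add(4, t))
Mul(Add(Add(52, Mul(-1, -219)), Function('p')(-10)), 154) = Mul(Add(Add(52, Mul(-1, -219)), Mul(-10, Add(4, -10))), 154) = Mul(Add(Add(52, 219), Mul(-10, -6)), 154) = Mul(Add(271, 60), 154) = Mul(331, 154) = 50974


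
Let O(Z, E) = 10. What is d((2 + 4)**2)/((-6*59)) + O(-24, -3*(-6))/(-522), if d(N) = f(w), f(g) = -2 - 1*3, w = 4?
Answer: -155/30798 ≈ -0.0050328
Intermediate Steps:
f(g) = -5 (f(g) = -2 - 3 = -5)
d(N) = -5
d((2 + 4)**2)/((-6*59)) + O(-24, -3*(-6))/(-522) = -5/((-6*59)) + 10/(-522) = -5/(-354) + 10*(-1/522) = -5*(-1/354) - 5/261 = 5/354 - 5/261 = -155/30798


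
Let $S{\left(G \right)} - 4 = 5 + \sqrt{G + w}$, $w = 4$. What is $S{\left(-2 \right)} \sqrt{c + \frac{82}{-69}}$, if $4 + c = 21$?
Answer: $\frac{\sqrt{75279} \left(9 + \sqrt{2}\right)}{69} \approx 41.411$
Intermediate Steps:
$c = 17$ ($c = -4 + 21 = 17$)
$S{\left(G \right)} = 9 + \sqrt{4 + G}$ ($S{\left(G \right)} = 4 + \left(5 + \sqrt{G + 4}\right) = 4 + \left(5 + \sqrt{4 + G}\right) = 9 + \sqrt{4 + G}$)
$S{\left(-2 \right)} \sqrt{c + \frac{82}{-69}} = \left(9 + \sqrt{4 - 2}\right) \sqrt{17 + \frac{82}{-69}} = \left(9 + \sqrt{2}\right) \sqrt{17 + 82 \left(- \frac{1}{69}\right)} = \left(9 + \sqrt{2}\right) \sqrt{17 - \frac{82}{69}} = \left(9 + \sqrt{2}\right) \sqrt{\frac{1091}{69}} = \left(9 + \sqrt{2}\right) \frac{\sqrt{75279}}{69} = \frac{\sqrt{75279} \left(9 + \sqrt{2}\right)}{69}$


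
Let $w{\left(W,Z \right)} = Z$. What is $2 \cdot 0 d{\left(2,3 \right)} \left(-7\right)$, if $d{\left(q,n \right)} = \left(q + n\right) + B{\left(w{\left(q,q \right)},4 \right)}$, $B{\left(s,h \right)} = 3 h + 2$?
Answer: $0$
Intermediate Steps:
$B{\left(s,h \right)} = 2 + 3 h$
$d{\left(q,n \right)} = 14 + n + q$ ($d{\left(q,n \right)} = \left(q + n\right) + \left(2 + 3 \cdot 4\right) = \left(n + q\right) + \left(2 + 12\right) = \left(n + q\right) + 14 = 14 + n + q$)
$2 \cdot 0 d{\left(2,3 \right)} \left(-7\right) = 2 \cdot 0 \left(14 + 3 + 2\right) \left(-7\right) = 0 \cdot 19 \left(-7\right) = 0 \left(-7\right) = 0$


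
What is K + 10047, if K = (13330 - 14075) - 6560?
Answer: 2742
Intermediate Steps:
K = -7305 (K = -745 - 6560 = -7305)
K + 10047 = -7305 + 10047 = 2742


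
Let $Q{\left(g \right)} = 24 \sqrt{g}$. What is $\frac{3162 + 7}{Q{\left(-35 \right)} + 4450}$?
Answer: $\frac{1410205}{1982266} - \frac{19014 i \sqrt{35}}{4955665} \approx 0.71141 - 0.022699 i$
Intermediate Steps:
$\frac{3162 + 7}{Q{\left(-35 \right)} + 4450} = \frac{3162 + 7}{24 \sqrt{-35} + 4450} = \frac{3169}{24 i \sqrt{35} + 4450} = \frac{3169}{4450 + 24 i \sqrt{35}}$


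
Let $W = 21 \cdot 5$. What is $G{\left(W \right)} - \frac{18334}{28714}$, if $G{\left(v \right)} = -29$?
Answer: $- \frac{425520}{14357} \approx -29.638$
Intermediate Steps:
$W = 105$
$G{\left(W \right)} - \frac{18334}{28714} = -29 - \frac{18334}{28714} = -29 - \frac{9167}{14357} = - \frac{425520}{14357}$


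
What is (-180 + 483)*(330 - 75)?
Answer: 77265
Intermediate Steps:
(-180 + 483)*(330 - 75) = 303*255 = 77265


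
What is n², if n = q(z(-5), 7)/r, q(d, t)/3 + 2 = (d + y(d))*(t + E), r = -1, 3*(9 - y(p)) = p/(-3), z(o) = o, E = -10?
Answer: 1369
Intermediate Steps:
y(p) = 9 + p/9 (y(p) = 9 - p/(3*(-3)) = 9 - p*(-1)/(3*3) = 9 - (-1)*p/9 = 9 + p/9)
q(d, t) = -6 + 3*(-10 + t)*(9 + 10*d/9) (q(d, t) = -6 + 3*((d + (9 + d/9))*(t - 10)) = -6 + 3*((9 + 10*d/9)*(-10 + t)) = -6 + 3*((-10 + t)*(9 + 10*d/9)) = -6 + 3*(-10 + t)*(9 + 10*d/9))
n = 37 (n = (-276 + 27*7 - 100/3*(-5) + (10/3)*(-5)*7)/(-1) = (-276 + 189 + 500/3 - 350/3)*(-1) = -37*(-1) = 37)
n² = 37² = 1369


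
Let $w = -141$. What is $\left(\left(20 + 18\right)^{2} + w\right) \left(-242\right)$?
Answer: $-315326$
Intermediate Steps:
$\left(\left(20 + 18\right)^{2} + w\right) \left(-242\right) = \left(\left(20 + 18\right)^{2} - 141\right) \left(-242\right) = \left(38^{2} - 141\right) \left(-242\right) = \left(1444 - 141\right) \left(-242\right) = 1303 \left(-242\right) = -315326$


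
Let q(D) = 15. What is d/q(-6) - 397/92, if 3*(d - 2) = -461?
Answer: -11945/828 ≈ -14.426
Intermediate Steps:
d = -455/3 (d = 2 + (1/3)*(-461) = 2 - 461/3 = -455/3 ≈ -151.67)
d/q(-6) - 397/92 = -455/3/15 - 397/92 = -455/3*1/15 - 397*1/92 = -91/9 - 397/92 = -11945/828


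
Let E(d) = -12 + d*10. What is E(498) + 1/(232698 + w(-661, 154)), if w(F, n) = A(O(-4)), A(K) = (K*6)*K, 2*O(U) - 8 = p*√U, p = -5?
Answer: 22407041390491/4510274028 + 5*I/1127568507 ≈ 4968.0 + 4.4343e-9*I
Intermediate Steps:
O(U) = 4 - 5*√U/2 (O(U) = 4 + (-5*√U)/2 = 4 - 5*√U/2)
A(K) = 6*K² (A(K) = (6*K)*K = 6*K²)
w(F, n) = 6*(4 - 5*I)²
E(d) = -12 + 10*d
E(498) + 1/(232698 + w(-661, 154)) = (-12 + 10*498) + 1/(232698 + (-54 - 240*I)) = (-12 + 4980) + 1/(232644 - 240*I) = 4968 + (232644 + 240*I)/54123288336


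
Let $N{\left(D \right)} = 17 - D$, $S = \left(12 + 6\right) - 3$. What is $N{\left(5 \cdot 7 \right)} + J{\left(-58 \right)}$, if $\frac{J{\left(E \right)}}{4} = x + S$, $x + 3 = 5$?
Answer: $50$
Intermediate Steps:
$x = 2$ ($x = -3 + 5 = 2$)
$S = 15$ ($S = 18 - 3 = 15$)
$J{\left(E \right)} = 68$ ($J{\left(E \right)} = 4 \left(2 + 15\right) = 4 \cdot 17 = 68$)
$N{\left(5 \cdot 7 \right)} + J{\left(-58 \right)} = \left(17 - 5 \cdot 7\right) + 68 = \left(17 - 35\right) + 68 = -18 + 68 = 50$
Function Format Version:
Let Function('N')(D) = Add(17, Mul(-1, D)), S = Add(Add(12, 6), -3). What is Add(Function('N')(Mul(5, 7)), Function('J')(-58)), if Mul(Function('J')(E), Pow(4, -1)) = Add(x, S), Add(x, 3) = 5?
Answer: 50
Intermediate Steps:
x = 2 (x = Add(-3, 5) = 2)
S = 15 (S = Add(18, -3) = 15)
Function('J')(E) = 68 (Function('J')(E) = Mul(4, Add(2, 15)) = Mul(4, 17) = 68)
Add(Function('N')(Mul(5, 7)), Function('J')(-58)) = Add(Add(17, Mul(-1, Mul(5, 7))), 68) = Add(Add(17, Mul(-1, 35)), 68) = Add(Add(17, -35), 68) = Add(-18, 68) = 50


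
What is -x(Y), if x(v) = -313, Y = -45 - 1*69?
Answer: 313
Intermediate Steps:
Y = -114 (Y = -45 - 69 = -114)
-x(Y) = -1*(-313) = 313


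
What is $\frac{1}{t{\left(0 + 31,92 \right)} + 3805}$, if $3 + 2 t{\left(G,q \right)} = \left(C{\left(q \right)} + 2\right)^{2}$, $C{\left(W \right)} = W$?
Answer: $\frac{2}{16443} \approx 0.00012163$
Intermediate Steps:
$t{\left(G,q \right)} = - \frac{3}{2} + \frac{\left(2 + q\right)^{2}}{2}$ ($t{\left(G,q \right)} = - \frac{3}{2} + \frac{\left(q + 2\right)^{2}}{2} = - \frac{3}{2} + \frac{\left(2 + q\right)^{2}}{2}$)
$\frac{1}{t{\left(0 + 31,92 \right)} + 3805} = \frac{1}{\left(- \frac{3}{2} + \frac{\left(2 + 92\right)^{2}}{2}\right) + 3805} = \frac{1}{\left(- \frac{3}{2} + \frac{94^{2}}{2}\right) + 3805} = \frac{1}{\left(- \frac{3}{2} + \frac{1}{2} \cdot 8836\right) + 3805} = \frac{1}{\left(- \frac{3}{2} + 4418\right) + 3805} = \frac{1}{\frac{8833}{2} + 3805} = \frac{1}{\frac{16443}{2}} = \frac{2}{16443}$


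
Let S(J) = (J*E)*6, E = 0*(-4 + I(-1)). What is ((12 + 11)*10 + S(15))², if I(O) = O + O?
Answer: 52900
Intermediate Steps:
I(O) = 2*O
E = 0 (E = 0*(-4 + 2*(-1)) = 0*(-4 - 2) = 0*(-6) = 0)
S(J) = 0 (S(J) = (J*0)*6 = 0*6 = 0)
((12 + 11)*10 + S(15))² = ((12 + 11)*10 + 0)² = (23*10 + 0)² = (230 + 0)² = 230² = 52900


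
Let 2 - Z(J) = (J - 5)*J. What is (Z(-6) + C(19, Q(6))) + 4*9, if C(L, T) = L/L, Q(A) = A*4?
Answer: -27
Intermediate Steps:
Q(A) = 4*A
C(L, T) = 1
Z(J) = 2 - J*(-5 + J) (Z(J) = 2 - (J - 5)*J = 2 - (-5 + J)*J = 2 - J*(-5 + J))
(Z(-6) + C(19, Q(6))) + 4*9 = ((2 - 1*(-6)² + 5*(-6)) + 1) + 4*9 = ((2 - 1*36 - 30) + 1) + 36 = ((2 - 36 - 30) + 1) + 36 = (-64 + 1) + 36 = -63 + 36 = -27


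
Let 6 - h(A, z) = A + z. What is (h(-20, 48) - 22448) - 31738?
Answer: -54208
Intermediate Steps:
h(A, z) = 6 - A - z (h(A, z) = 6 - (A + z) = 6 + (-A - z) = 6 - A - z)
(h(-20, 48) - 22448) - 31738 = ((6 - 1*(-20) - 1*48) - 22448) - 31738 = ((6 + 20 - 48) - 22448) - 31738 = (-22 - 22448) - 31738 = -22470 - 31738 = -54208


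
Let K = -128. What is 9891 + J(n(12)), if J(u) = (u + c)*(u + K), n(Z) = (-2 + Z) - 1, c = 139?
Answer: -7721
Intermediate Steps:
n(Z) = -3 + Z
J(u) = (-128 + u)*(139 + u) (J(u) = (u + 139)*(u - 128) = (139 + u)*(-128 + u) = (-128 + u)*(139 + u))
9891 + J(n(12)) = 9891 + (-17792 + (-3 + 12)² + 11*(-3 + 12)) = 9891 + (-17792 + 9² + 11*9) = 9891 + (-17792 + 81 + 99) = 9891 - 17612 = -7721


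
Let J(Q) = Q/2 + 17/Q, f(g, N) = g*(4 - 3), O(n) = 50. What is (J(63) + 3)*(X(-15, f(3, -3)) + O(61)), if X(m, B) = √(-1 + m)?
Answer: 109525/63 + 8762*I/63 ≈ 1738.5 + 139.08*I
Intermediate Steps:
f(g, N) = g (f(g, N) = g*1 = g)
J(Q) = Q/2 + 17/Q (J(Q) = Q*(½) + 17/Q = Q/2 + 17/Q)
(J(63) + 3)*(X(-15, f(3, -3)) + O(61)) = (((½)*63 + 17/63) + 3)*(√(-1 - 15) + 50) = ((63/2 + 17*(1/63)) + 3)*(√(-16) + 50) = ((63/2 + 17/63) + 3)*(4*I + 50) = (4003/126 + 3)*(50 + 4*I) = 4381*(50 + 4*I)/126 = 109525/63 + 8762*I/63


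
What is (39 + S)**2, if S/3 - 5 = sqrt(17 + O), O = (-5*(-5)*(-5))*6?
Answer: -3681 + 324*I*sqrt(733) ≈ -3681.0 + 8772.0*I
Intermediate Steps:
O = -750 (O = (25*(-5))*6 = -125*6 = -750)
S = 15 + 3*I*sqrt(733) (S = 15 + 3*sqrt(17 - 750) = 15 + 3*sqrt(-733) = 15 + 3*(I*sqrt(733)) = 15 + 3*I*sqrt(733) ≈ 15.0 + 81.222*I)
(39 + S)**2 = (39 + (15 + 3*I*sqrt(733)))**2 = (54 + 3*I*sqrt(733))**2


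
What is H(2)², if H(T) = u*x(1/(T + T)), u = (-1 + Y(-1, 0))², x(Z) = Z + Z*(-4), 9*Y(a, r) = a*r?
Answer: 9/16 ≈ 0.56250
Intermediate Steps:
Y(a, r) = a*r/9 (Y(a, r) = (a*r)/9 = a*r/9)
x(Z) = -3*Z (x(Z) = Z - 4*Z = -3*Z)
u = 1 (u = (-1 + (⅑)*(-1)*0)² = (-1 + 0)² = (-1)² = 1)
H(T) = -3/(2*T) (H(T) = 1*(-3/(T + T)) = 1*(-3*1/(2*T)) = 1*(-3/(2*T)) = -3/(2*T))
H(2)² = (-3/2/2)² = (-3/2*½)² = (-¾)² = 9/16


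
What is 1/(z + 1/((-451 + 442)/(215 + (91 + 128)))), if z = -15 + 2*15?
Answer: -9/299 ≈ -0.030100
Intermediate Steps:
z = 15 (z = -15 + 30 = 15)
1/(z + 1/((-451 + 442)/(215 + (91 + 128)))) = 1/(15 + 1/((-451 + 442)/(215 + (91 + 128)))) = 1/(15 + 1/(-9/(215 + 219))) = 1/(15 + 1/(-9/434)) = 1/(15 - 434/9) = 1/(-299/9) = -9/299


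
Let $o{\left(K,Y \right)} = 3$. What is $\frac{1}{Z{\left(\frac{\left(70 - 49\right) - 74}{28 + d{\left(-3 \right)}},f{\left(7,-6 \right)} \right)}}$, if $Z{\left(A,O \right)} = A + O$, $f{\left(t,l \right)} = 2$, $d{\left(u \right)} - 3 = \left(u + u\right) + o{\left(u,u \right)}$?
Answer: $\frac{28}{3} \approx 9.3333$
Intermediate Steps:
$d{\left(u \right)} = 6 + 2 u$ ($d{\left(u \right)} = 3 + \left(\left(u + u\right) + 3\right) = 3 + \left(2 u + 3\right) = 3 + \left(3 + 2 u\right) = 6 + 2 u$)
$\frac{1}{Z{\left(\frac{\left(70 - 49\right) - 74}{28 + d{\left(-3 \right)}},f{\left(7,-6 \right)} \right)}} = \frac{1}{\frac{\left(70 - 49\right) - 74}{28 + \left(6 + 2 \left(-3\right)\right)} + 2} = \frac{1}{\frac{21 - 74}{28 + \left(6 - 6\right)} + 2} = \frac{1}{- \frac{53}{28 + 0} + 2} = \frac{1}{- \frac{53}{28} + 2} = \frac{1}{\frac{3}{28}} = \frac{28}{3}$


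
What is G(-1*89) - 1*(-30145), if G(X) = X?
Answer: 30056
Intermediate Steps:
G(-1*89) - 1*(-30145) = -1*89 - 1*(-30145) = -89 + 30145 = 30056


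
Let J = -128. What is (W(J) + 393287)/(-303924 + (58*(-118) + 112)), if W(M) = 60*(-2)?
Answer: -393167/310656 ≈ -1.2656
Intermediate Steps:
W(M) = -120
(W(J) + 393287)/(-303924 + (58*(-118) + 112)) = (-120 + 393287)/(-303924 + (58*(-118) + 112)) = 393167/(-303924 + (-6844 + 112)) = 393167/(-303924 - 6732) = 393167/(-310656) = 393167*(-1/310656) = -393167/310656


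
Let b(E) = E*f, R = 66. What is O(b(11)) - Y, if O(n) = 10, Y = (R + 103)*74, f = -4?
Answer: -12496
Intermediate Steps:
b(E) = -4*E (b(E) = E*(-4) = -4*E)
Y = 12506 (Y = (66 + 103)*74 = 169*74 = 12506)
O(b(11)) - Y = 10 - 1*12506 = 10 - 12506 = -12496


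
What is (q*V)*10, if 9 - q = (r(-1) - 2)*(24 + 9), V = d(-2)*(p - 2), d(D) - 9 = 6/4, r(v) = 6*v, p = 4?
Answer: 57330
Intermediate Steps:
d(D) = 21/2 (d(D) = 9 + 6/4 = 9 + 6*(¼) = 9 + 3/2 = 21/2)
V = 21 (V = 21*(4 - 2)/2 = (21/2)*2 = 21)
q = 273 (q = 9 - (6*(-1) - 2)*(24 + 9) = 9 - (-6 - 2)*33 = 9 - (-8)*33 = 9 - 1*(-264) = 9 + 264 = 273)
(q*V)*10 = (273*21)*10 = 5733*10 = 57330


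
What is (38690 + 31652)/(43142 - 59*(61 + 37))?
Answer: 35171/18680 ≈ 1.8828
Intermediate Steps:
(38690 + 31652)/(43142 - 59*(61 + 37)) = 70342/(43142 - 59*98) = 70342/(43142 - 5782) = 70342/37360 = 70342*(1/37360) = 35171/18680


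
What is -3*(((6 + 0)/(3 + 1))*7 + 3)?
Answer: -81/2 ≈ -40.500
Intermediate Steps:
-3*(((6 + 0)/(3 + 1))*7 + 3) = -3*((6/4)*7 + 3) = -3*((6*(1/4))*7 + 3) = -3*((3/2)*7 + 3) = -3*(21/2 + 3) = -3*27/2 = -81/2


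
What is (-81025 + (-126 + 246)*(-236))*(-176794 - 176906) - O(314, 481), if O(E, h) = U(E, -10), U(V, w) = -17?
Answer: 38675326517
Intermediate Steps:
O(E, h) = -17
(-81025 + (-126 + 246)*(-236))*(-176794 - 176906) - O(314, 481) = (-81025 + (-126 + 246)*(-236))*(-176794 - 176906) - 1*(-17) = (-81025 + 120*(-236))*(-353700) + 17 = (-81025 - 28320)*(-353700) + 17 = -109345*(-353700) + 17 = 38675326500 + 17 = 38675326517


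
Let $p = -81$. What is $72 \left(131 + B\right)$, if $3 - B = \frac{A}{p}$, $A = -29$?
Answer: $\frac{86600}{9} \approx 9622.2$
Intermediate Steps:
$B = \frac{214}{81}$ ($B = 3 - - \frac{29}{-81} = 3 - \left(-29\right) \left(- \frac{1}{81}\right) = 3 - \frac{29}{81} = \frac{214}{81} \approx 2.642$)
$72 \left(131 + B\right) = 72 \left(131 + \frac{214}{81}\right) = 72 \cdot \frac{10825}{81} = \frac{86600}{9}$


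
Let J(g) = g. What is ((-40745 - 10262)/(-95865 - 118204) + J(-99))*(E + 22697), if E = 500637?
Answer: -11064235321216/214069 ≈ -5.1685e+7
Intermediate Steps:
((-40745 - 10262)/(-95865 - 118204) + J(-99))*(E + 22697) = ((-40745 - 10262)/(-95865 - 118204) - 99)*(500637 + 22697) = (-51007/(-214069) - 99)*523334 = (-51007*(-1/214069) - 99)*523334 = (51007/214069 - 99)*523334 = -21141824/214069*523334 = -11064235321216/214069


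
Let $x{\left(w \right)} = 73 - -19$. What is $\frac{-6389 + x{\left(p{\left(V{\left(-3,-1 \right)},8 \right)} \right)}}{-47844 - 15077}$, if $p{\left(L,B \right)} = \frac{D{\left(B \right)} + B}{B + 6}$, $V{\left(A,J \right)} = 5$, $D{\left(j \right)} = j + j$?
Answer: $\frac{6297}{62921} \approx 0.10008$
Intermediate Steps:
$D{\left(j \right)} = 2 j$
$p{\left(L,B \right)} = \frac{3 B}{6 + B}$ ($p{\left(L,B \right)} = \frac{2 B + B}{B + 6} = \frac{3 B}{6 + B}$)
$x{\left(w \right)} = 92$ ($x{\left(w \right)} = 73 + 19 = 92$)
$\frac{-6389 + x{\left(p{\left(V{\left(-3,-1 \right)},8 \right)} \right)}}{-47844 - 15077} = \frac{-6389 + 92}{-47844 - 15077} = - \frac{6297}{-62921} = \left(-6297\right) \left(- \frac{1}{62921}\right) = \frac{6297}{62921}$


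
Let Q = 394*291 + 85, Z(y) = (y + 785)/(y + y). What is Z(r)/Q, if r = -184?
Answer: -601/42223952 ≈ -1.4234e-5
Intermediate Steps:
Z(y) = (785 + y)/(2*y) (Z(y) = (785 + y)/((2*y)) = (785 + y)*(1/(2*y)) = (785 + y)/(2*y))
Q = 114739 (Q = 114654 + 85 = 114739)
Z(r)/Q = ((1/2)*(785 - 184)/(-184))/114739 = ((1/2)*(-1/184)*601)*(1/114739) = -601/368*1/114739 = -601/42223952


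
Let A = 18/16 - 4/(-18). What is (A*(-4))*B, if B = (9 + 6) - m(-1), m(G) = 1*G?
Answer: -776/9 ≈ -86.222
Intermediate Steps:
A = 97/72 (A = 18*(1/16) - 4*(-1/18) = 9/8 + 2/9 = 97/72 ≈ 1.3472)
m(G) = G
B = 16 (B = (9 + 6) - 1*(-1) = 15 + 1 = 16)
(A*(-4))*B = ((97/72)*(-4))*16 = -97/18*16 = -776/9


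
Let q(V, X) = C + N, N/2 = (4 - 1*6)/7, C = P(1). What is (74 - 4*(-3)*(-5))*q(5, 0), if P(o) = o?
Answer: 6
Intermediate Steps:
C = 1
N = -4/7 (N = 2*((4 - 1*6)/7) = 2*((4 - 6)*(1/7)) = 2*(-2*1/7) = 2*(-2/7) = -4/7 ≈ -0.57143)
q(V, X) = 3/7 (q(V, X) = 1 - 4/7 = 3/7)
(74 - 4*(-3)*(-5))*q(5, 0) = (74 - 4*(-3)*(-5))*(3/7) = (74 + 12*(-5))*(3/7) = (74 - 60)*(3/7) = 14*(3/7) = 6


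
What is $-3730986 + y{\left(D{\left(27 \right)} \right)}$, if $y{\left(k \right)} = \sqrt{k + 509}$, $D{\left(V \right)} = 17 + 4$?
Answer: $-3730986 + \sqrt{530} \approx -3.731 \cdot 10^{6}$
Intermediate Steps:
$D{\left(V \right)} = 21$
$y{\left(k \right)} = \sqrt{509 + k}$
$-3730986 + y{\left(D{\left(27 \right)} \right)} = -3730986 + \sqrt{509 + 21} = -3730986 + \sqrt{530}$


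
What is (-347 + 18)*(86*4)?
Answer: -113176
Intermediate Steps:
(-347 + 18)*(86*4) = -329*344 = -113176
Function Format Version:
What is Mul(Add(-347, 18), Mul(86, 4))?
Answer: -113176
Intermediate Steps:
Mul(Add(-347, 18), Mul(86, 4)) = Mul(-329, 344) = -113176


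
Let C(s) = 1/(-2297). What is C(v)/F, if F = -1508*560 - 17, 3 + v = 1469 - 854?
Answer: 1/1939809609 ≈ 5.1551e-10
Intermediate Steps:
v = 612 (v = -3 + (1469 - 854) = -3 + 615 = 612)
C(s) = -1/2297
F = -844497 (F = -844480 - 17 = -844497)
C(v)/F = -1/2297/(-844497) = -1/2297*(-1/844497) = 1/1939809609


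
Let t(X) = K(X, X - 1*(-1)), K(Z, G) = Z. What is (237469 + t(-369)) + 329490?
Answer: 566590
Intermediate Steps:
t(X) = X
(237469 + t(-369)) + 329490 = (237469 - 369) + 329490 = 237100 + 329490 = 566590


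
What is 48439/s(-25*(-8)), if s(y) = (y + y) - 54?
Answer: 48439/346 ≈ 140.00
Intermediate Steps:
s(y) = -54 + 2*y (s(y) = 2*y - 54 = -54 + 2*y)
48439/s(-25*(-8)) = 48439/(-54 + 2*(-25*(-8))) = 48439/(-54 + 2*200) = 48439/(-54 + 400) = 48439/346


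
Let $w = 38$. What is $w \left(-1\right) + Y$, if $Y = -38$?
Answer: $-76$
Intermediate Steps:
$w \left(-1\right) + Y = 38 \left(-1\right) - 38 = -38 - 38 = -76$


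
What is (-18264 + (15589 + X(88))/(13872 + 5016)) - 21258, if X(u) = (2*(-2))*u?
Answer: -248825433/6296 ≈ -39521.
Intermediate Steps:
X(u) = -4*u
(-18264 + (15589 + X(88))/(13872 + 5016)) - 21258 = (-18264 + (15589 - 4*88)/(13872 + 5016)) - 21258 = (-18264 + (15589 - 352)/18888) - 21258 = (-18264 + 15237*(1/18888)) - 21258 = (-18264 + 5079/6296) - 21258 = -114985065/6296 - 21258 = -248825433/6296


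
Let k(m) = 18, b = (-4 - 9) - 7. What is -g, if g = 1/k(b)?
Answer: -1/18 ≈ -0.055556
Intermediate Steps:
b = -20 (b = -13 - 7 = -20)
g = 1/18 ≈ 0.055556
-g = -1*1/18 = -1/18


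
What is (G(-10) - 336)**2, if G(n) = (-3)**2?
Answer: 106929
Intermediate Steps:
G(n) = 9
(G(-10) - 336)**2 = (9 - 336)**2 = (-327)**2 = 106929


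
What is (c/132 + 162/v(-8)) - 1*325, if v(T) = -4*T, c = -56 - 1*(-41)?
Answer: -56329/176 ≈ -320.05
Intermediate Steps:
c = -15 (c = -56 + 41 = -15)
(c/132 + 162/v(-8)) - 1*325 = (-15/132 + 162/((-4*(-8)))) - 1*325 = (-15*1/132 + 162/32) - 325 = (-5/44 + 162*(1/32)) - 325 = (-5/44 + 81/16) - 325 = 871/176 - 325 = -56329/176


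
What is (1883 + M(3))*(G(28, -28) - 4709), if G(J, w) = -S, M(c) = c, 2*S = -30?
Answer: -8852884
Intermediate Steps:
S = -15 (S = (1/2)*(-30) = -15)
G(J, w) = 15 (G(J, w) = -1*(-15) = 15)
(1883 + M(3))*(G(28, -28) - 4709) = (1883 + 3)*(15 - 4709) = 1886*(-4694) = -8852884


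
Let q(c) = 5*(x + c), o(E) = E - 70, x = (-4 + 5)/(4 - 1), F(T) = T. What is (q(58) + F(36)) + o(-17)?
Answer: 722/3 ≈ 240.67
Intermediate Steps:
x = ⅓ (x = 1/3 = 1*(⅓) = ⅓ ≈ 0.33333)
o(E) = -70 + E
q(c) = 5/3 + 5*c (q(c) = 5*(⅓ + c) = 5/3 + 5*c)
(q(58) + F(36)) + o(-17) = ((5/3 + 5*58) + 36) + (-70 - 17) = ((5/3 + 290) + 36) - 87 = (875/3 + 36) - 87 = 983/3 - 87 = 722/3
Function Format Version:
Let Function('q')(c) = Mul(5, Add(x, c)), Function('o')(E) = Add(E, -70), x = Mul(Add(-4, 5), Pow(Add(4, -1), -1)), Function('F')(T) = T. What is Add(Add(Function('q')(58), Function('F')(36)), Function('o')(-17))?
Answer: Rational(722, 3) ≈ 240.67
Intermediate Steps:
x = Rational(1, 3) (x = Mul(1, Pow(3, -1)) = Mul(1, Rational(1, 3)) = Rational(1, 3) ≈ 0.33333)
Function('o')(E) = Add(-70, E)
Function('q')(c) = Add(Rational(5, 3), Mul(5, c)) (Function('q')(c) = Mul(5, Add(Rational(1, 3), c)) = Add(Rational(5, 3), Mul(5, c)))
Add(Add(Function('q')(58), Function('F')(36)), Function('o')(-17)) = Add(Add(Add(Rational(5, 3), Mul(5, 58)), 36), Add(-70, -17)) = Add(Add(Add(Rational(5, 3), 290), 36), -87) = Add(Add(Rational(875, 3), 36), -87) = Add(Rational(983, 3), -87) = Rational(722, 3)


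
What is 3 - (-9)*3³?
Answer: 246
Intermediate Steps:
3 - (-9)*3³ = 3 - (-9)*27 = 3 - 9*(-27) = 3 + 243 = 246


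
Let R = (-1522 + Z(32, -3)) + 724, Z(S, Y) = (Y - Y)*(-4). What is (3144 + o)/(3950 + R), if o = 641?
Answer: 3785/3152 ≈ 1.2008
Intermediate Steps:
Z(S, Y) = 0 (Z(S, Y) = 0*(-4) = 0)
R = -798 (R = (-1522 + 0) + 724 = -1522 + 724 = -798)
(3144 + o)/(3950 + R) = (3144 + 641)/(3950 - 798) = 3785/3152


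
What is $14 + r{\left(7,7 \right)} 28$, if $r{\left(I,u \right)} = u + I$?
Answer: $406$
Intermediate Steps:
$r{\left(I,u \right)} = I + u$
$14 + r{\left(7,7 \right)} 28 = 14 + \left(7 + 7\right) 28 = 14 + 14 \cdot 28 = 14 + 392 = 406$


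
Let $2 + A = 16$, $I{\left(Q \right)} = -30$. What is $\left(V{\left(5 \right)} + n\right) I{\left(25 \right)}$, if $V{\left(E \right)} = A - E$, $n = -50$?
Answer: $1230$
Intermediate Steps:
$A = 14$ ($A = -2 + 16 = 14$)
$V{\left(E \right)} = 14 - E$
$\left(V{\left(5 \right)} + n\right) I{\left(25 \right)} = \left(\left(14 - 5\right) - 50\right) \left(-30\right) = \left(9 - 50\right) \left(-30\right) = \left(-41\right) \left(-30\right) = 1230$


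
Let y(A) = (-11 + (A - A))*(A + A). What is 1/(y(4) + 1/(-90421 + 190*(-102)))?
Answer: -109801/9662489 ≈ -0.011364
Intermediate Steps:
y(A) = -22*A (y(A) = (-11 + 0)*(2*A) = -22*A)
1/(y(4) + 1/(-90421 + 190*(-102))) = 1/(-22*4 + 1/(-90421 + 190*(-102))) = 1/(-88 + 1/(-90421 - 19380)) = 1/(-88 + 1/(-109801)) = 1/(-88 - 1/109801) = 1/(-9662489/109801) = -109801/9662489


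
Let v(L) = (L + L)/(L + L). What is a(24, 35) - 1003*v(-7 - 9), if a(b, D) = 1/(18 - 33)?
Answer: -15046/15 ≈ -1003.1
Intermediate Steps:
a(b, D) = -1/15 (a(b, D) = 1/(-15) = -1/15)
v(L) = 1 (v(L) = (2*L)/((2*L)) = (2*L)*(1/(2*L)) = 1)
a(24, 35) - 1003*v(-7 - 9) = -1/15 - 1003*1 = -1/15 - 1003 = -15046/15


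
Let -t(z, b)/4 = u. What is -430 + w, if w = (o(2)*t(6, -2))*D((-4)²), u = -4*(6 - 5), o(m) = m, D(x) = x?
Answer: 82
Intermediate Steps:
u = -4 (u = -4*1 = -4)
t(z, b) = 16 (t(z, b) = -4*(-4) = 16)
w = 512 (w = (2*16)*(-4)² = 32*16 = 512)
-430 + w = -430 + 512 = 82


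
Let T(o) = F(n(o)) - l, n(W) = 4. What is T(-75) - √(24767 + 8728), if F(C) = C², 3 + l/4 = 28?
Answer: -84 - √33495 ≈ -267.02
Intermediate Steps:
l = 100 (l = -12 + 4*28 = -12 + 112 = 100)
T(o) = -84 (T(o) = 4² - 1*100 = 16 - 100 = -84)
T(-75) - √(24767 + 8728) = -84 - √(24767 + 8728) = -84 - √33495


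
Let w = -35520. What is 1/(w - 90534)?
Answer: -1/126054 ≈ -7.9331e-6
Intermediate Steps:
1/(w - 90534) = 1/(-35520 - 90534) = 1/(-126054) = -1/126054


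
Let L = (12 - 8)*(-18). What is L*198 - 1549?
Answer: -15805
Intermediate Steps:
L = -72 (L = 4*(-18) = -72)
L*198 - 1549 = -72*198 - 1549 = -14256 - 1549 = -15805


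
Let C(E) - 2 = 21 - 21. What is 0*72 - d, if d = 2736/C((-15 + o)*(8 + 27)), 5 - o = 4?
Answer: -1368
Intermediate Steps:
o = 1 (o = 5 - 1*4 = 5 - 4 = 1)
C(E) = 2 (C(E) = 2 + (21 - 21) = 2 + 0 = 2)
d = 1368 (d = 2736/2 = 2736*(1/2) = 1368)
0*72 - d = 0*72 - 1*1368 = 0 - 1368 = -1368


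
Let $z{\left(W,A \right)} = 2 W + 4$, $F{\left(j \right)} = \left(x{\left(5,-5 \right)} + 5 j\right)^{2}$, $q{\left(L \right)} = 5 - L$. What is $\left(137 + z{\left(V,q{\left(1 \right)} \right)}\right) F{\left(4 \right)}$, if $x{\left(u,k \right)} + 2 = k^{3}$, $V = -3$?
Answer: $1545615$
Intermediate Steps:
$x{\left(u,k \right)} = -2 + k^{3}$
$F{\left(j \right)} = \left(-127 + 5 j\right)^{2}$ ($F{\left(j \right)} = \left(\left(-2 + \left(-5\right)^{3}\right) + 5 j\right)^{2} = \left(\left(-2 - 125\right) + 5 j\right)^{2} = \left(-127 + 5 j\right)^{2}$)
$z{\left(W,A \right)} = 4 + 2 W$
$\left(137 + z{\left(V,q{\left(1 \right)} \right)}\right) F{\left(4 \right)} = \left(137 + \left(4 + 2 \left(-3\right)\right)\right) \left(-127 + 5 \cdot 4\right)^{2} = \left(137 + \left(4 - 6\right)\right) \left(-127 + 20\right)^{2} = \left(137 - 2\right) \left(-107\right)^{2} = 135 \cdot 11449 = 1545615$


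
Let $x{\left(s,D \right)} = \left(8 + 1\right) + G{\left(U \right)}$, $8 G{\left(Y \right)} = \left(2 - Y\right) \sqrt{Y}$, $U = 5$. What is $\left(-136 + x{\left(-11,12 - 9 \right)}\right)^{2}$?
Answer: $\frac{1032301}{64} + \frac{381 \sqrt{5}}{4} \approx 16343.0$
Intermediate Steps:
$G{\left(Y \right)} = \frac{\sqrt{Y} \left(2 - Y\right)}{8}$ ($G{\left(Y \right)} = \frac{\left(2 - Y\right) \sqrt{Y}}{8} = \frac{\sqrt{Y} \left(2 - Y\right)}{8}$)
$x{\left(s,D \right)} = 9 - \frac{3 \sqrt{5}}{8}$ ($x{\left(s,D \right)} = \left(8 + 1\right) + \frac{\sqrt{5} \left(2 - 5\right)}{8} = 9 + \frac{\sqrt{5} \left(2 - 5\right)}{8} = 9 + \frac{1}{8} \sqrt{5} \left(-3\right) = 9 - \frac{3 \sqrt{5}}{8}$)
$\left(-136 + x{\left(-11,12 - 9 \right)}\right)^{2} = \left(-136 + \left(9 - \frac{3 \sqrt{5}}{8}\right)\right)^{2} = \left(-127 - \frac{3 \sqrt{5}}{8}\right)^{2}$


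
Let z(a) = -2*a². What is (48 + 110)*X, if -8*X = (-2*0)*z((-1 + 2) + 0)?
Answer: 0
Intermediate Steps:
X = 0 (X = -(-2*0)*(-2*((-1 + 2) + 0)²)/8 = -0*(-2*(1 + 0)²) = -0*(-2*1²) = -0*(-2*1) = -0*(-2) = -⅛*0 = 0)
(48 + 110)*X = (48 + 110)*0 = 158*0 = 0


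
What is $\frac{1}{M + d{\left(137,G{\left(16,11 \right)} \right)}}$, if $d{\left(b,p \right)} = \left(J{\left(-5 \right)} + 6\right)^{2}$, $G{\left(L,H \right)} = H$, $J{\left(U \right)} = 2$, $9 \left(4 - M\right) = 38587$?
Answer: $- \frac{9}{37975} \approx -0.000237$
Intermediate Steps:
$M = - \frac{38551}{9}$ ($M = 4 - \frac{38587}{9} = - \frac{38551}{9} \approx -4283.4$)
$d{\left(b,p \right)} = 64$ ($d{\left(b,p \right)} = \left(2 + 6\right)^{2} = 8^{2} = 64$)
$\frac{1}{M + d{\left(137,G{\left(16,11 \right)} \right)}} = \frac{1}{- \frac{38551}{9} + 64} = \frac{1}{- \frac{37975}{9}} = - \frac{9}{37975}$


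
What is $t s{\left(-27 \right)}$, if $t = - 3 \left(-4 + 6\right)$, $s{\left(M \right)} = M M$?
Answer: $-4374$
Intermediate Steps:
$s{\left(M \right)} = M^{2}$
$t = -6$ ($t = \left(-3\right) 2 = -6$)
$t s{\left(-27 \right)} = - 6 \left(-27\right)^{2} = \left(-6\right) 729 = -4374$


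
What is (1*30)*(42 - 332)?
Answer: -8700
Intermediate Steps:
(1*30)*(42 - 332) = 30*(-290) = -8700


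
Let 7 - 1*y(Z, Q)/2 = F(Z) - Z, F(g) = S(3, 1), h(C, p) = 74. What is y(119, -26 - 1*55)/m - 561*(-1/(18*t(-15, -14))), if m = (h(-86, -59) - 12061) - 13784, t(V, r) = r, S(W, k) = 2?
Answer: -4840009/2164764 ≈ -2.2358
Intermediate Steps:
F(g) = 2
m = -25771 (m = (74 - 12061) - 13784 = -11987 - 13784 = -25771)
y(Z, Q) = 10 + 2*Z (y(Z, Q) = 14 - 2*(2 - Z) = 14 + (-4 + 2*Z) = 10 + 2*Z)
y(119, -26 - 1*55)/m - 561*(-1/(18*t(-15, -14))) = (10 + 2*119)/(-25771) - 561/((-14*(-18))) = (10 + 238)*(-1/25771) - 561/252 = 248*(-1/25771) - 561*1/252 = -248/25771 - 187/84 = -4840009/2164764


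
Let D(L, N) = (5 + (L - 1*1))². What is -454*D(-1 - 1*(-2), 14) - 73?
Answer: -11423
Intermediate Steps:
D(L, N) = (4 + L)² (D(L, N) = (5 + (L - 1))² = (5 + (-1 + L))² = (4 + L)²)
-454*D(-1 - 1*(-2), 14) - 73 = -454*(4 + (-1 - 1*(-2)))² - 73 = -454*(4 + (-1 + 2))² - 73 = -454*(4 + 1)² - 73 = -454*5² - 73 = -454*25 - 73 = -11350 - 73 = -11423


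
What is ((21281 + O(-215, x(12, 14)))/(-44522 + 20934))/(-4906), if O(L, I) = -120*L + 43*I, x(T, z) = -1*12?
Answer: 46565/115722728 ≈ 0.00040238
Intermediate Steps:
x(T, z) = -12
((21281 + O(-215, x(12, 14)))/(-44522 + 20934))/(-4906) = ((21281 + (-120*(-215) + 43*(-12)))/(-44522 + 20934))/(-4906) = ((21281 + (25800 - 516))/(-23588))*(-1/4906) = ((21281 + 25284)*(-1/23588))*(-1/4906) = (46565*(-1/23588))*(-1/4906) = -46565/23588*(-1/4906) = 46565/115722728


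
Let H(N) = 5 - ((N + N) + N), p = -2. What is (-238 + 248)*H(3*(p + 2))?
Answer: 50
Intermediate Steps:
H(N) = 5 - 3*N (H(N) = 5 - (2*N + N) = 5 - 3*N)
(-238 + 248)*H(3*(p + 2)) = (-238 + 248)*(5 - 9*(-2 + 2)) = 10*(5 - 9*0) = 10*(5 - 3*0) = 10*(5 + 0) = 10*5 = 50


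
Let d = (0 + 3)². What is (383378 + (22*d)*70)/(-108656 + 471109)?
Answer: 397238/362453 ≈ 1.0960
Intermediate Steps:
d = 9 (d = 3² = 9)
(383378 + (22*d)*70)/(-108656 + 471109) = (383378 + (22*9)*70)/(-108656 + 471109) = (383378 + 198*70)/362453 = (383378 + 13860)*(1/362453) = 397238*(1/362453) = 397238/362453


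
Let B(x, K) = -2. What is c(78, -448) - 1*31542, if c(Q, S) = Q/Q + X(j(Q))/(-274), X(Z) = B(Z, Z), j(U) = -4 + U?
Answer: -4321116/137 ≈ -31541.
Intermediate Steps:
X(Z) = -2
c(Q, S) = 138/137 (c(Q, S) = Q/Q - 2/(-274) = 1 - 2*(-1/274) = 1 + 1/137 = 138/137)
c(78, -448) - 1*31542 = 138/137 - 1*31542 = 138/137 - 31542 = -4321116/137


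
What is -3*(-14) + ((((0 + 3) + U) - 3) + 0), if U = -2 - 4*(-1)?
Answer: 44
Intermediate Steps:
U = 2 (U = -2 + 4 = 2)
-3*(-14) + ((((0 + 3) + U) - 3) + 0) = -3*(-14) + ((((0 + 3) + 2) - 3) + 0) = 42 + (((3 + 2) - 3) + 0) = 42 + ((5 - 3) + 0) = 42 + (2 + 0) = 42 + 2 = 44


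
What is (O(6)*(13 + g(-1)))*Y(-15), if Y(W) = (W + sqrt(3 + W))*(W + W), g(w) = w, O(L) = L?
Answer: 32400 - 4320*I*sqrt(3) ≈ 32400.0 - 7482.5*I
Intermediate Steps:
Y(W) = 2*W*(W + sqrt(3 + W)) (Y(W) = (W + sqrt(3 + W))*(2*W) = 2*W*(W + sqrt(3 + W)))
(O(6)*(13 + g(-1)))*Y(-15) = (6*(13 - 1))*(2*(-15)*(-15 + sqrt(3 - 15))) = (6*12)*(2*(-15)*(-15 + sqrt(-12))) = 72*(2*(-15)*(-15 + 2*I*sqrt(3))) = 72*(450 - 60*I*sqrt(3)) = 32400 - 4320*I*sqrt(3)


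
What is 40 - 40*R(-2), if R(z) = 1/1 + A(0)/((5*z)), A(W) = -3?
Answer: -12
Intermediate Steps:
R(z) = 1 - 3/(5*z) (R(z) = 1/1 - 3*1/(5*z) = 1*1 - 3/(5*z) = 1 - 3/(5*z))
40 - 40*R(-2) = 40 - 40*(-3/5 - 2)/(-2) = 40 - (-20)*(-13)/5 = 40 - 40*13/10 = 40 - 52 = -12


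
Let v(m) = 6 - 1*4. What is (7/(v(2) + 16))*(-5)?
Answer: -35/18 ≈ -1.9444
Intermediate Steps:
v(m) = 2 (v(m) = 6 - 4 = 2)
(7/(v(2) + 16))*(-5) = (7/(2 + 16))*(-5) = (7/18)*(-5) = -35/18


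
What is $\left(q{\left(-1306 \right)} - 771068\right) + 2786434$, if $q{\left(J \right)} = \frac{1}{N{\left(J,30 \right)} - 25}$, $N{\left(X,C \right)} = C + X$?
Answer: $\frac{2621991165}{1301} \approx 2.0154 \cdot 10^{6}$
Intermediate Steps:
$q{\left(J \right)} = \frac{1}{5 + J}$ ($q{\left(J \right)} = \frac{1}{\left(30 + J\right) - 25} = \frac{1}{5 + J}$)
$\left(q{\left(-1306 \right)} - 771068\right) + 2786434 = \left(\frac{1}{5 - 1306} - 771068\right) + 2786434 = \left(\frac{1}{-1301} - 771068\right) + 2786434 = \left(- \frac{1}{1301} - 771068\right) + 2786434 = - \frac{1003159469}{1301} + 2786434 = \frac{2621991165}{1301}$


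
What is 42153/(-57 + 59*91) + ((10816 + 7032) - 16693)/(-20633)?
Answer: 863607489/109602496 ≈ 7.8794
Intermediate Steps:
42153/(-57 + 59*91) + ((10816 + 7032) - 16693)/(-20633) = 42153/(-57 + 5369) + (17848 - 16693)*(-1/20633) = 42153/5312 + 1155*(-1/20633) = 42153*(1/5312) - 1155/20633 = 42153/5312 - 1155/20633 = 863607489/109602496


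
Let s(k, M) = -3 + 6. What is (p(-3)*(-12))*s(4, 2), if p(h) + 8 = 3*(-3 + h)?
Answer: 936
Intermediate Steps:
s(k, M) = 3
p(h) = -17 + 3*h (p(h) = -8 + 3*(-3 + h) = -8 + (-9 + 3*h) = -17 + 3*h)
(p(-3)*(-12))*s(4, 2) = ((-17 + 3*(-3))*(-12))*3 = ((-17 - 9)*(-12))*3 = -26*(-12)*3 = 312*3 = 936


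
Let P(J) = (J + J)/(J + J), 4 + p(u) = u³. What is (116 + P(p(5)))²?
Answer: 13689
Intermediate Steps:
p(u) = -4 + u³
P(J) = 1 (P(J) = (2*J)/((2*J)) = (2*J)*(1/(2*J)) = 1)
(116 + P(p(5)))² = (116 + 1)² = 117² = 13689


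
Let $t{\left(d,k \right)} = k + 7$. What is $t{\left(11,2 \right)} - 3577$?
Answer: $-3568$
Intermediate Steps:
$t{\left(d,k \right)} = 7 + k$
$t{\left(11,2 \right)} - 3577 = \left(7 + 2\right) - 3577 = 9 - 3577 = -3568$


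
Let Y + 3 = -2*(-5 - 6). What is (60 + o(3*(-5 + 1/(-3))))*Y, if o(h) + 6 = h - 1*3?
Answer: 665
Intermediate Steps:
o(h) = -9 + h (o(h) = -6 + (h - 1*3) = -6 + (h - 3) = -6 + (-3 + h) = -9 + h)
Y = 19 (Y = -3 - 2*(-5 - 6) = -3 - 2*(-11) = -3 + 22 = 19)
(60 + o(3*(-5 + 1/(-3))))*Y = (60 + (-9 + 3*(-5 + 1/(-3))))*19 = (60 + (-9 + 3*(-5 + 1*(-⅓))))*19 = (60 + (-9 + 3*(-5 - ⅓)))*19 = (60 + (-9 + 3*(-16/3)))*19 = (60 + (-9 - 16))*19 = (60 - 25)*19 = 35*19 = 665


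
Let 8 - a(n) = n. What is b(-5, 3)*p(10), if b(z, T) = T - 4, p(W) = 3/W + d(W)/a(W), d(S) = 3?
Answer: 6/5 ≈ 1.2000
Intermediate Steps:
a(n) = 8 - n
p(W) = 3/W + 3/(8 - W)
b(z, T) = -4 + T
b(-5, 3)*p(10) = (-4 + 3)*(-24/(10*(-8 + 10))) = -(-24)/(10*2) = -1*(-6/5) = 6/5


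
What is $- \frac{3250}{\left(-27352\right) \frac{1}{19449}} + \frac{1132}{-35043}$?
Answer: $\frac{85192722511}{36865236} \approx 2310.9$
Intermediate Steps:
$- \frac{3250}{\left(-27352\right) \frac{1}{19449}} + \frac{1132}{-35043} = - \frac{3250}{\left(-27352\right) \frac{1}{19449}} + 1132 \left(- \frac{1}{35043}\right) = - \frac{3250}{- \frac{27352}{19449}} - \frac{1132}{35043} = \left(-3250\right) \left(- \frac{19449}{27352}\right) - \frac{1132}{35043} = \frac{2431125}{1052} - \frac{1132}{35043} = \frac{85192722511}{36865236}$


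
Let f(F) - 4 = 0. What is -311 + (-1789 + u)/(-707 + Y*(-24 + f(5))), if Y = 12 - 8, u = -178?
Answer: -242790/787 ≈ -308.50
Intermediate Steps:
f(F) = 4 (f(F) = 4 + 0 = 4)
Y = 4
-311 + (-1789 + u)/(-707 + Y*(-24 + f(5))) = -311 + (-1789 - 178)/(-707 + 4*(-24 + 4)) = -311 - 1967/(-707 + 4*(-20)) = -311 - 1967/(-707 - 80) = -311 - 1967/(-787) = -311 - 1967*(-1/787) = -311 + 1967/787 = -242790/787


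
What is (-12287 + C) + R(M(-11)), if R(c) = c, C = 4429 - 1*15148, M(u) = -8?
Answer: -23014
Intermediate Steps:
C = -10719 (C = 4429 - 15148 = -10719)
(-12287 + C) + R(M(-11)) = (-12287 - 10719) - 8 = -23006 - 8 = -23014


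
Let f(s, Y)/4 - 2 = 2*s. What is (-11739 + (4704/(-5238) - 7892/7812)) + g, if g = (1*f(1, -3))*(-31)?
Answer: -772724048/63147 ≈ -12237.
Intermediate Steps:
f(s, Y) = 8 + 8*s (f(s, Y) = 8 + 4*(2*s) = 8 + 8*s)
g = -496 (g = (1*(8 + 8*1))*(-31) = (1*(8 + 8))*(-31) = (1*16)*(-31) = 16*(-31) = -496)
(-11739 + (4704/(-5238) - 7892/7812)) + g = (-11739 + (4704/(-5238) - 7892/7812)) - 496 = (-11739 + (4704*(-1/5238) - 7892*1/7812)) - 496 = (-11739 + (-784/873 - 1973/1953)) - 496 = (-11739 - 120503/63147) - 496 = -741403136/63147 - 496 = -772724048/63147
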